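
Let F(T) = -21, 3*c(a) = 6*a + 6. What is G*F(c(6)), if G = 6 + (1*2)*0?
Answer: -126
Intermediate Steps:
c(a) = 2 + 2*a (c(a) = (6*a + 6)/3 = (6 + 6*a)/3 = 2 + 2*a)
G = 6 (G = 6 + 2*0 = 6 + 0 = 6)
G*F(c(6)) = 6*(-21) = -126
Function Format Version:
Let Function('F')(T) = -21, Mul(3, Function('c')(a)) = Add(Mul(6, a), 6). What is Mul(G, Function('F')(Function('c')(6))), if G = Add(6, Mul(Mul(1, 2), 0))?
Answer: -126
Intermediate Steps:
Function('c')(a) = Add(2, Mul(2, a)) (Function('c')(a) = Mul(Rational(1, 3), Add(Mul(6, a), 6)) = Mul(Rational(1, 3), Add(6, Mul(6, a))) = Add(2, Mul(2, a)))
G = 6 (G = Add(6, Mul(2, 0)) = Add(6, 0) = 6)
Mul(G, Function('F')(Function('c')(6))) = Mul(6, -21) = -126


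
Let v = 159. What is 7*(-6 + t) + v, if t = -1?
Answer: 110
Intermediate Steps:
7*(-6 + t) + v = 7*(-6 - 1) + 159 = 7*(-7) + 159 = -49 + 159 = 110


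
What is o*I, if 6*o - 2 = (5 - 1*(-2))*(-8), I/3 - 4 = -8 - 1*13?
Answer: 459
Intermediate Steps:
I = -51 (I = 12 + 3*(-8 - 1*13) = 12 + 3*(-8 - 13) = 12 + 3*(-21) = 12 - 63 = -51)
o = -9 (o = 1/3 + ((5 - 1*(-2))*(-8))/6 = 1/3 + ((5 + 2)*(-8))/6 = 1/3 + (7*(-8))/6 = 1/3 + (1/6)*(-56) = 1/3 - 28/3 = -9)
o*I = -9*(-51) = 459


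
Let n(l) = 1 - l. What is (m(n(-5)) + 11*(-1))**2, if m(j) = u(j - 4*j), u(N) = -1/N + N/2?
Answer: 128881/324 ≈ 397.78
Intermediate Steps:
u(N) = N/2 - 1/N (u(N) = -1/N + N*(1/2) = -1/N + N/2 = N/2 - 1/N)
m(j) = -3*j/2 + 1/(3*j) (m(j) = (j - 4*j)/2 - 1/(j - 4*j) = (-3*j)/2 - 1/((-3*j)) = -3*j/2 - (-1)/(3*j) = -3*j/2 + 1/(3*j))
(m(n(-5)) + 11*(-1))**2 = ((2 - 9*(1 - 1*(-5))**2)/(6*(1 - 1*(-5))) + 11*(-1))**2 = ((2 - 9*(1 + 5)**2)/(6*(1 + 5)) - 11)**2 = ((1/6)*(2 - 9*6**2)/6 - 11)**2 = ((1/6)*(1/6)*(2 - 9*36) - 11)**2 = ((1/6)*(1/6)*(2 - 324) - 11)**2 = ((1/6)*(1/6)*(-322) - 11)**2 = (-161/18 - 11)**2 = (-359/18)**2 = 128881/324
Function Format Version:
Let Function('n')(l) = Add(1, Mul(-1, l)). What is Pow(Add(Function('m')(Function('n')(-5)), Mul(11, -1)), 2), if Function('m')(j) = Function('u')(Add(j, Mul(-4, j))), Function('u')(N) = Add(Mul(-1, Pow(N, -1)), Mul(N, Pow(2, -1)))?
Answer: Rational(128881, 324) ≈ 397.78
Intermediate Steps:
Function('u')(N) = Add(Mul(Rational(1, 2), N), Mul(-1, Pow(N, -1))) (Function('u')(N) = Add(Mul(-1, Pow(N, -1)), Mul(N, Rational(1, 2))) = Add(Mul(-1, Pow(N, -1)), Mul(Rational(1, 2), N)) = Add(Mul(Rational(1, 2), N), Mul(-1, Pow(N, -1))))
Function('m')(j) = Add(Mul(Rational(-3, 2), j), Mul(Rational(1, 3), Pow(j, -1))) (Function('m')(j) = Add(Mul(Rational(1, 2), Add(j, Mul(-4, j))), Mul(-1, Pow(Add(j, Mul(-4, j)), -1))) = Add(Mul(Rational(1, 2), Mul(-3, j)), Mul(-1, Pow(Mul(-3, j), -1))) = Add(Mul(Rational(-3, 2), j), Mul(-1, Mul(Rational(-1, 3), Pow(j, -1)))) = Add(Mul(Rational(-3, 2), j), Mul(Rational(1, 3), Pow(j, -1))))
Pow(Add(Function('m')(Function('n')(-5)), Mul(11, -1)), 2) = Pow(Add(Mul(Rational(1, 6), Pow(Add(1, Mul(-1, -5)), -1), Add(2, Mul(-9, Pow(Add(1, Mul(-1, -5)), 2)))), Mul(11, -1)), 2) = Pow(Add(Mul(Rational(1, 6), Pow(Add(1, 5), -1), Add(2, Mul(-9, Pow(Add(1, 5), 2)))), -11), 2) = Pow(Add(Mul(Rational(1, 6), Pow(6, -1), Add(2, Mul(-9, Pow(6, 2)))), -11), 2) = Pow(Add(Mul(Rational(1, 6), Rational(1, 6), Add(2, Mul(-9, 36))), -11), 2) = Pow(Add(Mul(Rational(1, 6), Rational(1, 6), Add(2, -324)), -11), 2) = Pow(Add(Mul(Rational(1, 6), Rational(1, 6), -322), -11), 2) = Pow(Add(Rational(-161, 18), -11), 2) = Pow(Rational(-359, 18), 2) = Rational(128881, 324)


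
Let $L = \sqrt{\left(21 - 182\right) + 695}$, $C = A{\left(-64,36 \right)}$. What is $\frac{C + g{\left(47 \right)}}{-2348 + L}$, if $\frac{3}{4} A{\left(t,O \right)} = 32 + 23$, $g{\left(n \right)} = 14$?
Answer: $- \frac{307588}{8268855} - \frac{131 \sqrt{534}}{8268855} \approx -0.037564$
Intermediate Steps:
$A{\left(t,O \right)} = \frac{220}{3}$ ($A{\left(t,O \right)} = \frac{4 \left(32 + 23\right)}{3} = \frac{4}{3} \cdot 55 = \frac{220}{3}$)
$C = \frac{220}{3} \approx 73.333$
$L = \sqrt{534}$ ($L = \sqrt{\left(21 - 182\right) + 695} = \sqrt{-161 + 695} = \sqrt{534} \approx 23.108$)
$\frac{C + g{\left(47 \right)}}{-2348 + L} = \frac{\frac{220}{3} + 14}{-2348 + \sqrt{534}} = \frac{262}{3 \left(-2348 + \sqrt{534}\right)}$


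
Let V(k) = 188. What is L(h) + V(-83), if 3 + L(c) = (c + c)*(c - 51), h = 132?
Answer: 21569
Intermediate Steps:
L(c) = -3 + 2*c*(-51 + c) (L(c) = -3 + (c + c)*(c - 51) = -3 + (2*c)*(-51 + c) = -3 + 2*c*(-51 + c))
L(h) + V(-83) = (-3 - 102*132 + 2*132**2) + 188 = (-3 - 13464 + 2*17424) + 188 = (-3 - 13464 + 34848) + 188 = 21381 + 188 = 21569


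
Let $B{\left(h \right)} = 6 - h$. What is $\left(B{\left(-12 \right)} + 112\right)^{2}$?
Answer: $16900$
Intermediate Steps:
$\left(B{\left(-12 \right)} + 112\right)^{2} = \left(\left(6 - -12\right) + 112\right)^{2} = \left(\left(6 + 12\right) + 112\right)^{2} = \left(18 + 112\right)^{2} = 130^{2} = 16900$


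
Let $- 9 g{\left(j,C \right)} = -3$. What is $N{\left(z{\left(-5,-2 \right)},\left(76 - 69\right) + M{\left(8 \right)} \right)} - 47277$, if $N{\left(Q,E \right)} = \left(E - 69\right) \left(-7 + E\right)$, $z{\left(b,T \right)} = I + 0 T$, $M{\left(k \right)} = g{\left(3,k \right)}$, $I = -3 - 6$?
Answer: $- \frac{425678}{9} \approx -47298.0$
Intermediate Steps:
$I = -9$ ($I = -3 - 6 = -9$)
$g{\left(j,C \right)} = \frac{1}{3}$ ($g{\left(j,C \right)} = \left(- \frac{1}{9}\right) \left(-3\right) = \frac{1}{3}$)
$M{\left(k \right)} = \frac{1}{3}$
$z{\left(b,T \right)} = -9$ ($z{\left(b,T \right)} = -9 + 0 T = -9 + 0 = -9$)
$N{\left(Q,E \right)} = \left(-69 + E\right) \left(-7 + E\right)$
$N{\left(z{\left(-5,-2 \right)},\left(76 - 69\right) + M{\left(8 \right)} \right)} - 47277 = \left(483 + \left(\left(76 - 69\right) + \frac{1}{3}\right)^{2} - 76 \left(\left(76 - 69\right) + \frac{1}{3}\right)\right) - 47277 = \left(483 + \left(7 + \frac{1}{3}\right)^{2} - 76 \left(7 + \frac{1}{3}\right)\right) - 47277 = \left(483 + \left(\frac{22}{3}\right)^{2} - \frac{1672}{3}\right) - 47277 = \left(483 + \frac{484}{9} - \frac{1672}{3}\right) - 47277 = - \frac{185}{9} - 47277 = - \frac{425678}{9}$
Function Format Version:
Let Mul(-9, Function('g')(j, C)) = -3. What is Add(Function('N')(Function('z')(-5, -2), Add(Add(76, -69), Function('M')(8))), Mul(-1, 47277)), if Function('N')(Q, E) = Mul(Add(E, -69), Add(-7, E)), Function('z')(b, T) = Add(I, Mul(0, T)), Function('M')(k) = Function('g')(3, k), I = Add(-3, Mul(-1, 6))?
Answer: Rational(-425678, 9) ≈ -47298.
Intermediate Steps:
I = -9 (I = Add(-3, -6) = -9)
Function('g')(j, C) = Rational(1, 3) (Function('g')(j, C) = Mul(Rational(-1, 9), -3) = Rational(1, 3))
Function('M')(k) = Rational(1, 3)
Function('z')(b, T) = -9 (Function('z')(b, T) = Add(-9, Mul(0, T)) = Add(-9, 0) = -9)
Function('N')(Q, E) = Mul(Add(-69, E), Add(-7, E))
Add(Function('N')(Function('z')(-5, -2), Add(Add(76, -69), Function('M')(8))), Mul(-1, 47277)) = Add(Add(483, Pow(Add(Add(76, -69), Rational(1, 3)), 2), Mul(-76, Add(Add(76, -69), Rational(1, 3)))), Mul(-1, 47277)) = Add(Add(483, Pow(Add(7, Rational(1, 3)), 2), Mul(-76, Add(7, Rational(1, 3)))), -47277) = Add(Add(483, Pow(Rational(22, 3), 2), Mul(-76, Rational(22, 3))), -47277) = Add(Add(483, Rational(484, 9), Rational(-1672, 3)), -47277) = Add(Rational(-185, 9), -47277) = Rational(-425678, 9)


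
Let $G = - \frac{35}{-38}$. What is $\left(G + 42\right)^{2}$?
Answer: $\frac{2660161}{1444} \approx 1842.2$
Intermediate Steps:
$G = \frac{35}{38}$ ($G = \left(-35\right) \left(- \frac{1}{38}\right) = \frac{35}{38} \approx 0.92105$)
$\left(G + 42\right)^{2} = \left(\frac{35}{38} + 42\right)^{2} = \left(\frac{1631}{38}\right)^{2} = \frac{2660161}{1444}$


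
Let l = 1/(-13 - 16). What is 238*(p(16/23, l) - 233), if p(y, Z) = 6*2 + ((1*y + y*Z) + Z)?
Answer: -34981716/667 ≈ -52446.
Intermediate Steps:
l = -1/29 (l = 1/(-29) = -1/29 ≈ -0.034483)
p(y, Z) = 12 + Z + y + Z*y (p(y, Z) = 12 + ((y + Z*y) + Z) = 12 + (Z + y + Z*y) = 12 + Z + y + Z*y)
238*(p(16/23, l) - 233) = 238*((12 - 1/29 + 16/23 - 16/(29*23)) - 233) = 238*((12 - 1/29 + 16*(1/23) - 16/(29*23)) - 233) = 238*((12 - 1/29 + 16/23 - 1/29*16/23) - 233) = 238*((12 - 1/29 + 16/23 - 16/667) - 233) = 238*(8429/667 - 233) = 238*(-146982/667) = -34981716/667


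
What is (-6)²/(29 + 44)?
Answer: 36/73 ≈ 0.49315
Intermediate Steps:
(-6)²/(29 + 44) = 36/73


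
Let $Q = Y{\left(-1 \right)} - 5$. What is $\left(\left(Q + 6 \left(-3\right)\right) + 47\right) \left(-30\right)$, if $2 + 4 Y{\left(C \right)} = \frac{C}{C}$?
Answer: $- \frac{1425}{2} \approx -712.5$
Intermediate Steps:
$Y{\left(C \right)} = - \frac{1}{4}$ ($Y{\left(C \right)} = - \frac{1}{2} + \frac{C \frac{1}{C}}{4} = - \frac{1}{2} + \frac{1}{4} \cdot 1 = - \frac{1}{2} + \frac{1}{4} = - \frac{1}{4}$)
$Q = - \frac{21}{4}$ ($Q = - \frac{1}{4} - 5 = - \frac{21}{4} \approx -5.25$)
$\left(\left(Q + 6 \left(-3\right)\right) + 47\right) \left(-30\right) = \left(\left(- \frac{21}{4} + 6 \left(-3\right)\right) + 47\right) \left(-30\right) = \left(\left(- \frac{21}{4} - 18\right) + 47\right) \left(-30\right) = \left(- \frac{93}{4} + 47\right) \left(-30\right) = \frac{95}{4} \left(-30\right) = - \frac{1425}{2}$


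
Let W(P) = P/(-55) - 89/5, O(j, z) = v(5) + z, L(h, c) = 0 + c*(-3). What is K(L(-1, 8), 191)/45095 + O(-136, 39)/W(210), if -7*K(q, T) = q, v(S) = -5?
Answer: -20353966/12942265 ≈ -1.5727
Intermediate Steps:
L(h, c) = -3*c (L(h, c) = 0 - 3*c = -3*c)
K(q, T) = -q/7
O(j, z) = -5 + z
W(P) = -89/5 - P/55 (W(P) = P*(-1/55) - 89*⅕ = -P/55 - 89/5 = -89/5 - P/55)
K(L(-1, 8), 191)/45095 + O(-136, 39)/W(210) = -(-3)*8/7/45095 + (-5 + 39)/(-89/5 - 1/55*210) = -⅐*(-24)*(1/45095) + 34/(-89/5 - 42/11) = (24/7)*(1/45095) + 34/(-1189/55) = 24/315665 + 34*(-55/1189) = 24/315665 - 1870/1189 = -20353966/12942265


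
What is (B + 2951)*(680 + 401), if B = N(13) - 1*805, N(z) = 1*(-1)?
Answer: 2318745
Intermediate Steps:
N(z) = -1
B = -806 (B = -1 - 1*805 = -1 - 805 = -806)
(B + 2951)*(680 + 401) = (-806 + 2951)*(680 + 401) = 2145*1081 = 2318745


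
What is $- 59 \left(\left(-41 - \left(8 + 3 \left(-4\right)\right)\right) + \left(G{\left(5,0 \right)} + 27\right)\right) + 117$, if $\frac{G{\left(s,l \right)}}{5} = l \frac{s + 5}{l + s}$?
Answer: $707$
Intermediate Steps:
$G{\left(s,l \right)} = \frac{5 l \left(5 + s\right)}{l + s}$ ($G{\left(s,l \right)} = 5 l \frac{s + 5}{l + s} = 5 l \frac{5 + s}{l + s} = 5 \frac{l \left(5 + s\right)}{l + s} = \frac{5 l \left(5 + s\right)}{l + s}$)
$- 59 \left(\left(-41 - \left(8 + 3 \left(-4\right)\right)\right) + \left(G{\left(5,0 \right)} + 27\right)\right) + 117 = - 59 \left(\left(-41 - \left(8 + 3 \left(-4\right)\right)\right) + \left(5 \cdot 0 \frac{1}{0 + 5} \left(5 + 5\right) + 27\right)\right) + 117 = - 59 \left(\left(-41 - -4\right) + \left(5 \cdot 0 \cdot \frac{1}{5} \cdot 10 + 27\right)\right) + 117 = - 59 \left(\left(-41 + \left(-8 + 12\right)\right) + \left(5 \cdot 0 \cdot \frac{1}{5} \cdot 10 + 27\right)\right) + 117 = - 59 \left(\left(-41 + 4\right) + \left(0 + 27\right)\right) + 117 = - 59 \left(-37 + 27\right) + 117 = \left(-59\right) \left(-10\right) + 117 = 590 + 117 = 707$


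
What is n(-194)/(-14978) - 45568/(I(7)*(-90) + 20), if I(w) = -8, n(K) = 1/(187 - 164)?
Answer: -3924475833/63731390 ≈ -61.578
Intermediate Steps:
n(K) = 1/23
n(-194)/(-14978) - 45568/(I(7)*(-90) + 20) = (1/23)/(-14978) - 45568/(-8*(-90) + 20) = (1/23)*(-1/14978) - 45568/(720 + 20) = -1/344494 - 45568/740 = -1/344494 - 45568*1/740 = -1/344494 - 11392/185 = -3924475833/63731390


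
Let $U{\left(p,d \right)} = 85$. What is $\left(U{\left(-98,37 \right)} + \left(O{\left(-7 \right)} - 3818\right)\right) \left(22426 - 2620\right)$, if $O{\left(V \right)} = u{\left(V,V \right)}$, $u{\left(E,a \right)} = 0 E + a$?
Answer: $-74074440$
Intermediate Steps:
$u{\left(E,a \right)} = a$ ($u{\left(E,a \right)} = 0 + a = a$)
$O{\left(V \right)} = V$
$\left(U{\left(-98,37 \right)} + \left(O{\left(-7 \right)} - 3818\right)\right) \left(22426 - 2620\right) = \left(85 - 3825\right) \left(22426 - 2620\right) = \left(85 - 3825\right) 19806 = \left(-3740\right) 19806 = -74074440$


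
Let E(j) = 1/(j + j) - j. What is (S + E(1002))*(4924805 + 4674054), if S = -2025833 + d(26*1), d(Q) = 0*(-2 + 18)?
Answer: -38988427966456201/2004 ≈ -1.9455e+13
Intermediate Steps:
d(Q) = 0 (d(Q) = 0*16 = 0)
E(j) = 1/(2*j) - j
S = -2025833 (S = -2025833 + 0 = -2025833)
(S + E(1002))*(4924805 + 4674054) = (-2025833 + ((½)/1002 - 1*1002))*(4924805 + 4674054) = (-2025833 + ((½)*(1/1002) - 1002))*9598859 = (-2025833 + (1/2004 - 1002))*9598859 = (-2025833 - 2008007/2004)*9598859 = -4061777339/2004*9598859 = -38988427966456201/2004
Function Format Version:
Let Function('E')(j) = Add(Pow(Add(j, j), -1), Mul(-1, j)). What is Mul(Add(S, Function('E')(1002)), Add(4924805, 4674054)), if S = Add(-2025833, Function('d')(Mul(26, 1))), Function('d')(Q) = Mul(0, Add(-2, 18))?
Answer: Rational(-38988427966456201, 2004) ≈ -1.9455e+13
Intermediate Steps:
Function('d')(Q) = 0 (Function('d')(Q) = Mul(0, 16) = 0)
Function('E')(j) = Add(Mul(Rational(1, 2), Pow(j, -1)), Mul(-1, j)) (Function('E')(j) = Add(Pow(Mul(2, j), -1), Mul(-1, j)) = Add(Mul(Rational(1, 2), Pow(j, -1)), Mul(-1, j)))
S = -2025833 (S = Add(-2025833, 0) = -2025833)
Mul(Add(S, Function('E')(1002)), Add(4924805, 4674054)) = Mul(Add(-2025833, Add(Mul(Rational(1, 2), Pow(1002, -1)), Mul(-1, 1002))), Add(4924805, 4674054)) = Mul(Add(-2025833, Add(Mul(Rational(1, 2), Rational(1, 1002)), -1002)), 9598859) = Mul(Add(-2025833, Add(Rational(1, 2004), -1002)), 9598859) = Mul(Add(-2025833, Rational(-2008007, 2004)), 9598859) = Mul(Rational(-4061777339, 2004), 9598859) = Rational(-38988427966456201, 2004)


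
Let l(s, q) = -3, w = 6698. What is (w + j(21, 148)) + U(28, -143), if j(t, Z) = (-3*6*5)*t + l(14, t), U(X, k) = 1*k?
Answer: 4662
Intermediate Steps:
U(X, k) = k
j(t, Z) = -3 - 90*t (j(t, Z) = (-3*6*5)*t - 3 = (-18*5)*t - 3 = -90*t - 3 = -3 - 90*t)
(w + j(21, 148)) + U(28, -143) = (6698 + (-3 - 90*21)) - 143 = (6698 + (-3 - 1890)) - 143 = (6698 - 1893) - 143 = 4805 - 143 = 4662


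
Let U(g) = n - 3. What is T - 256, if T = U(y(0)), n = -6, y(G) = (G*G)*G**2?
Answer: -265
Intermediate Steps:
y(G) = G**4 (y(G) = G**2*G**2 = G**4)
U(g) = -9 (U(g) = -6 - 3 = -9)
T = -9
T - 256 = -9 - 256 = -265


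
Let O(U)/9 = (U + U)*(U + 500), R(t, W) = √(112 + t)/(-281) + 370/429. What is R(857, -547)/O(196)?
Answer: 185/526702176 - √969/689992128 ≈ 3.0613e-7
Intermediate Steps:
R(t, W) = 370/429 - √(112 + t)/281 (R(t, W) = √(112 + t)*(-1/281) + 370*(1/429) = -√(112 + t)/281 + 370/429 = 370/429 - √(112 + t)/281)
O(U) = 18*U*(500 + U) (O(U) = 9*((U + U)*(U + 500)) = 9*((2*U)*(500 + U)) = 9*(2*U*(500 + U)) = 18*U*(500 + U))
R(857, -547)/O(196) = (370/429 - √(112 + 857)/281)/((18*196*(500 + 196))) = (370/429 - √969/281)/((18*196*696)) = (370/429 - √969/281)/2455488 = (370/429 - √969/281)*(1/2455488) = 185/526702176 - √969/689992128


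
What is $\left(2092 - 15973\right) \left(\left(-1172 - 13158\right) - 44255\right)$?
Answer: $813218385$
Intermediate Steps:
$\left(2092 - 15973\right) \left(\left(-1172 - 13158\right) - 44255\right) = - 13881 \left(\left(-1172 - 13158\right) - 44255\right) = - 13881 \left(-14330 - 44255\right) = \left(-13881\right) \left(-58585\right) = 813218385$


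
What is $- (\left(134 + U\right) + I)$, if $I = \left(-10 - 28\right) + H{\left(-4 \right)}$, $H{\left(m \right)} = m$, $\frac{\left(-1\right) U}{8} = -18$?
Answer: $-236$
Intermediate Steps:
$U = 144$ ($U = \left(-8\right) \left(-18\right) = 144$)
$I = -42$ ($I = \left(-10 - 28\right) - 4 = -38 - 4 = -42$)
$- (\left(134 + U\right) + I) = - (\left(134 + 144\right) - 42) = - (278 - 42) = \left(-1\right) 236 = -236$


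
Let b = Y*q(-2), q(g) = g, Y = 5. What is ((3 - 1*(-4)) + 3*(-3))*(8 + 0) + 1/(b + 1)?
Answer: -145/9 ≈ -16.111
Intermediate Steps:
b = -10 (b = 5*(-2) = -10)
((3 - 1*(-4)) + 3*(-3))*(8 + 0) + 1/(b + 1) = ((3 - 1*(-4)) + 3*(-3))*(8 + 0) + 1/(-10 + 1) = ((3 + 4) - 9)*8 + 1/(-9) = (7 - 9)*8 - 1/9 = -2*8 - 1/9 = -16 - 1/9 = -145/9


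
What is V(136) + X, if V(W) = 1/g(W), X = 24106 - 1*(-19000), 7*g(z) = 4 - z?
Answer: 5689985/132 ≈ 43106.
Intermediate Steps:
g(z) = 4/7 - z/7 (g(z) = (4 - z)/7 = 4/7 - z/7)
X = 43106 (X = 24106 + 19000 = 43106)
V(W) = 1/(4/7 - W/7)
V(136) + X = -7/(-4 + 136) + 43106 = -7/132 + 43106 = 5689985/132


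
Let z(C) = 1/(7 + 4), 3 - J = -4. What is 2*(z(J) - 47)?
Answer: -1032/11 ≈ -93.818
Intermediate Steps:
J = 7 (J = 3 - 1*(-4) = 3 + 4 = 7)
z(C) = 1/11
2*(z(J) - 47) = 2*(1/11 - 47) = 2*(-516/11) = -1032/11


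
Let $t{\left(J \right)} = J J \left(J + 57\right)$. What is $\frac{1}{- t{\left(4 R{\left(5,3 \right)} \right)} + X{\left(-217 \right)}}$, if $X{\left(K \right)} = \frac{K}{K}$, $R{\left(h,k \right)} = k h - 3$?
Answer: $- \frac{1}{241919} \approx -4.1336 \cdot 10^{-6}$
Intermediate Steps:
$R{\left(h,k \right)} = -3 + h k$ ($R{\left(h,k \right)} = h k - 3 = -3 + h k$)
$X{\left(K \right)} = 1$
$t{\left(J \right)} = J^{2} \left(57 + J\right)$
$\frac{1}{- t{\left(4 R{\left(5,3 \right)} \right)} + X{\left(-217 \right)}} = \frac{1}{- \left(4 \left(-3 + 5 \cdot 3\right)\right)^{2} \left(57 + 4 \left(-3 + 5 \cdot 3\right)\right) + 1} = \frac{1}{- \left(4 \left(-3 + 15\right)\right)^{2} \left(57 + 4 \left(-3 + 15\right)\right) + 1} = \frac{1}{- \left(4 \cdot 12\right)^{2} \left(57 + 4 \cdot 12\right) + 1} = \frac{1}{- 48^{2} \left(57 + 48\right) + 1} = \frac{1}{- 2304 \cdot 105 + 1} = \frac{1}{\left(-1\right) 241920 + 1} = \frac{1}{-241920 + 1} = \frac{1}{-241919} = - \frac{1}{241919}$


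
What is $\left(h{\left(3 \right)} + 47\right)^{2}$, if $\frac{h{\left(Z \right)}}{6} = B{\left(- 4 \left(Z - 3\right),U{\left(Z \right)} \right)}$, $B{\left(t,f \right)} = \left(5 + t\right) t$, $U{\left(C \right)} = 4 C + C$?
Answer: $2209$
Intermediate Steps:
$U{\left(C \right)} = 5 C$
$B{\left(t,f \right)} = t \left(5 + t\right)$
$h{\left(Z \right)} = 6 \left(12 - 4 Z\right) \left(17 - 4 Z\right)$ ($h{\left(Z \right)} = 6 - 4 \left(Z - 3\right) \left(5 - 4 \left(Z - 3\right)\right) = 6 - 4 \left(-3 + Z\right) \left(5 - 4 \left(-3 + Z\right)\right) = 6 \left(12 - 4 Z\right) \left(5 - \left(-12 + 4 Z\right)\right) = 6 \left(12 - 4 Z\right) \left(17 - 4 Z\right)$)
$\left(h{\left(3 \right)} + 47\right)^{2} = \left(24 \left(-17 + 4 \cdot 3\right) \left(-3 + 3\right) + 47\right)^{2} = \left(24 \left(-17 + 12\right) 0 + 47\right)^{2} = \left(24 \left(-5\right) 0 + 47\right)^{2} = \left(0 + 47\right)^{2} = 47^{2} = 2209$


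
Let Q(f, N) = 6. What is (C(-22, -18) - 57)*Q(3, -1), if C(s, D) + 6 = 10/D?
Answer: -1144/3 ≈ -381.33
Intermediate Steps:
C(s, D) = -6 + 10/D
(C(-22, -18) - 57)*Q(3, -1) = ((-6 + 10/(-18)) - 57)*6 = ((-6 + 10*(-1/18)) - 57)*6 = ((-6 - 5/9) - 57)*6 = (-59/9 - 57)*6 = -572/9*6 = -1144/3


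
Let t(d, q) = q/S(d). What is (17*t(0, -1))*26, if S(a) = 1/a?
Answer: 0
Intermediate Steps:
S(a) = 1/a
t(d, q) = d*q (t(d, q) = q/(1/d) = q*d = d*q)
(17*t(0, -1))*26 = (17*(0*(-1)))*26 = (17*0)*26 = 0*26 = 0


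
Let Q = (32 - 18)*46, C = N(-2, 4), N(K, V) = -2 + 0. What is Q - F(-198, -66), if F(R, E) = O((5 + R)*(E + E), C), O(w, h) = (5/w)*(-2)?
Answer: 8203277/12738 ≈ 644.00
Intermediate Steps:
N(K, V) = -2
C = -2
O(w, h) = -10/w
F(R, E) = -5/(E*(5 + R)) (F(R, E) = -10*1/((5 + R)*(E + E)) = -10*1/(2*E*(5 + R)) = -5/(E*(5 + R)))
Q = 644 (Q = 14*46 = 644)
Q - F(-198, -66) = 644 - (-5)/((-66)*(5 - 198)) = 644 - (-5)*(-1)/(66*(-193)) = 644 - (-5)*(-1)*(-1)/(66*193) = 644 - 1*(-5/12738) = 644 + 5/12738 = 8203277/12738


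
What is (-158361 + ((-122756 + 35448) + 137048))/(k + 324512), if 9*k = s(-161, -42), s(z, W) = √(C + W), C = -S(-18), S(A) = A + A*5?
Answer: -475859042352/1421658514933 + 325863*√66/2843317029866 ≈ -0.33472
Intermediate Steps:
S(A) = 6*A (S(A) = A + 5*A = 6*A)
C = 108 (C = -6*(-18) = -1*(-108) = 108)
s(z, W) = √(108 + W)
k = √66/9 (k = √(108 - 42)/9 = √66/9 ≈ 0.90267)
(-158361 + ((-122756 + 35448) + 137048))/(k + 324512) = (-158361 + ((-122756 + 35448) + 137048))/(√66/9 + 324512) = (-158361 + (-87308 + 137048))/(324512 + √66/9) = (-158361 + 49740)/(324512 + √66/9) = -108621/(324512 + √66/9)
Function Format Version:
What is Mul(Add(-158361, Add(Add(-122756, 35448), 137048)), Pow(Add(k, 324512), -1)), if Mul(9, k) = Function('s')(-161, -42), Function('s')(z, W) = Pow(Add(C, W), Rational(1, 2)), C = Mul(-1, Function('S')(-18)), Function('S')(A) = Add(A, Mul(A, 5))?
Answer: Add(Rational(-475859042352, 1421658514933), Mul(Rational(325863, 2843317029866), Pow(66, Rational(1, 2)))) ≈ -0.33472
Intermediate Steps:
Function('S')(A) = Mul(6, A) (Function('S')(A) = Add(A, Mul(5, A)) = Mul(6, A))
C = 108 (C = Mul(-1, Mul(6, -18)) = Mul(-1, -108) = 108)
Function('s')(z, W) = Pow(Add(108, W), Rational(1, 2))
k = Mul(Rational(1, 9), Pow(66, Rational(1, 2))) (k = Mul(Rational(1, 9), Pow(Add(108, -42), Rational(1, 2))) = Mul(Rational(1, 9), Pow(66, Rational(1, 2))) ≈ 0.90267)
Mul(Add(-158361, Add(Add(-122756, 35448), 137048)), Pow(Add(k, 324512), -1)) = Mul(Add(-158361, Add(Add(-122756, 35448), 137048)), Pow(Add(Mul(Rational(1, 9), Pow(66, Rational(1, 2))), 324512), -1)) = Mul(Add(-158361, Add(-87308, 137048)), Pow(Add(324512, Mul(Rational(1, 9), Pow(66, Rational(1, 2)))), -1)) = Mul(Add(-158361, 49740), Pow(Add(324512, Mul(Rational(1, 9), Pow(66, Rational(1, 2)))), -1)) = Mul(-108621, Pow(Add(324512, Mul(Rational(1, 9), Pow(66, Rational(1, 2)))), -1))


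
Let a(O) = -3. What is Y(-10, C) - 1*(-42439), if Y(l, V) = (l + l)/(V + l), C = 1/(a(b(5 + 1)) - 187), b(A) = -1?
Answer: 80680339/1901 ≈ 42441.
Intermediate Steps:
C = -1/190 (C = 1/(-3 - 187) = 1/(-190) = -1/190 ≈ -0.0052632)
Y(l, V) = 2*l/(V + l) (Y(l, V) = (2*l)/(V + l) = 2*l/(V + l))
Y(-10, C) - 1*(-42439) = 2*(-10)/(-1/190 - 10) - 1*(-42439) = 2*(-10)/(-1901/190) + 42439 = 2*(-10)*(-190/1901) + 42439 = 3800/1901 + 42439 = 80680339/1901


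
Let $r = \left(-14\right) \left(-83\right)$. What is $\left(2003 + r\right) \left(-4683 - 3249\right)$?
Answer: $-25104780$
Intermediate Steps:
$r = 1162$
$\left(2003 + r\right) \left(-4683 - 3249\right) = \left(2003 + 1162\right) \left(-4683 - 3249\right) = 3165 \left(-7932\right) = -25104780$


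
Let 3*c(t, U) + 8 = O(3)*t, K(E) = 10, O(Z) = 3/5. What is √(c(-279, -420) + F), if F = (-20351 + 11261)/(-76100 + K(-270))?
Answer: I*√760077238830/114135 ≈ 7.6385*I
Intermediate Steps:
O(Z) = ⅗ (O(Z) = 3*(⅕) = ⅗)
c(t, U) = -8/3 + t/5 (c(t, U) = -8/3 + (3*t/5)/3 = -8/3 + t/5)
F = 909/7609 (F = (-20351 + 11261)/(-76100 + 10) = -9090/(-76090) = -9090*(-1/76090) = 909/7609 ≈ 0.11946)
√(c(-279, -420) + F) = √((-8/3 + (⅕)*(-279)) + 909/7609) = √((-8/3 - 279/5) + 909/7609) = √(-877/15 + 909/7609) = √(-6659458/114135) = I*√760077238830/114135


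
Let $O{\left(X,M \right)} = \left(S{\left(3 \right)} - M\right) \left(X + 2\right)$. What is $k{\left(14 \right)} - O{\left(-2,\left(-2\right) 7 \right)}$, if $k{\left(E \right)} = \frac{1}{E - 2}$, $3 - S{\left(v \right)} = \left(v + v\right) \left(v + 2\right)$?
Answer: $\frac{1}{12} \approx 0.083333$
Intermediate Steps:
$S{\left(v \right)} = 3 - 2 v \left(2 + v\right)$ ($S{\left(v \right)} = 3 - \left(v + v\right) \left(v + 2\right) = 3 - 2 v \left(2 + v\right)$)
$k{\left(E \right)} = \frac{1}{-2 + E}$
$O{\left(X,M \right)} = \left(-27 - M\right) \left(2 + X\right)$ ($O{\left(X,M \right)} = \left(\left(3 - 12 - 2 \cdot 3^{2}\right) - M\right) \left(X + 2\right) = \left(\left(3 - 12 - 18\right) - M\right) \left(2 + X\right) = \left(-27 - M\right) \left(2 + X\right)$)
$k{\left(14 \right)} - O{\left(-2,\left(-2\right) 7 \right)} = \frac{1}{-2 + 14} - \left(-54 - -54 - 2 \left(\left(-2\right) 7\right) - \left(-2\right) 7 \left(-2\right)\right) = \frac{1}{12} - \left(-54 + 54 - -28 - \left(-14\right) \left(-2\right)\right) = \frac{1}{12} - \left(-54 + 54 + 28 - 28\right) = \frac{1}{12} - 0 = \frac{1}{12} + 0 = \frac{1}{12}$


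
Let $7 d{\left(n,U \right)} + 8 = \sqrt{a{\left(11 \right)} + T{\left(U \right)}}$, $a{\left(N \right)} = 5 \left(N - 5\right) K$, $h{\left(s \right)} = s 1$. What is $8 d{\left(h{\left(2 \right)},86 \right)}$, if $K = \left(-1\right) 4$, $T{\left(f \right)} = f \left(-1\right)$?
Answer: $- \frac{64}{7} + \frac{8 i \sqrt{206}}{7} \approx -9.1429 + 16.403 i$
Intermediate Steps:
$T{\left(f \right)} = - f$
$K = -4$
$h{\left(s \right)} = s$
$a{\left(N \right)} = 100 - 20 N$ ($a{\left(N \right)} = 5 \left(N - 5\right) \left(-4\right) = 5 \left(-5 + N\right) \left(-4\right) = \left(-25 + 5 N\right) \left(-4\right) = 100 - 20 N$)
$d{\left(n,U \right)} = - \frac{8}{7} + \frac{\sqrt{-120 - U}}{7}$ ($d{\left(n,U \right)} = - \frac{8}{7} + \frac{\sqrt{\left(100 - 220\right) - U}}{7} = - \frac{8}{7} + \frac{\sqrt{-120 - U}}{7}$)
$8 d{\left(h{\left(2 \right)},86 \right)} = 8 \left(- \frac{8}{7} + \frac{\sqrt{-120 - 86}}{7}\right) = 8 \left(- \frac{8}{7} + \frac{\sqrt{-206}}{7}\right) = 8 \left(- \frac{8}{7} + \frac{i \sqrt{206}}{7}\right) = - \frac{64}{7} + \frac{8 i \sqrt{206}}{7}$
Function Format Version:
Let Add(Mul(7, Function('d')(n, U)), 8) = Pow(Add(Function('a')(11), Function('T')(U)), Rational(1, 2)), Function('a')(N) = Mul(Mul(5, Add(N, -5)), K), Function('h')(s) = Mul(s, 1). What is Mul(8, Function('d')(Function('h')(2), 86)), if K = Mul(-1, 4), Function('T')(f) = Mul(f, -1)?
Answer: Add(Rational(-64, 7), Mul(Rational(8, 7), I, Pow(206, Rational(1, 2)))) ≈ Add(-9.1429, Mul(16.403, I))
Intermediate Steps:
Function('T')(f) = Mul(-1, f)
K = -4
Function('h')(s) = s
Function('a')(N) = Add(100, Mul(-20, N)) (Function('a')(N) = Mul(Mul(5, Add(N, -5)), -4) = Mul(Mul(5, Add(-5, N)), -4) = Mul(Add(-25, Mul(5, N)), -4) = Add(100, Mul(-20, N)))
Function('d')(n, U) = Add(Rational(-8, 7), Mul(Rational(1, 7), Pow(Add(-120, Mul(-1, U)), Rational(1, 2)))) (Function('d')(n, U) = Add(Rational(-8, 7), Mul(Rational(1, 7), Pow(Add(Add(100, Mul(-20, 11)), Mul(-1, U)), Rational(1, 2)))) = Add(Rational(-8, 7), Mul(Rational(1, 7), Pow(Add(Add(100, -220), Mul(-1, U)), Rational(1, 2)))) = Add(Rational(-8, 7), Mul(Rational(1, 7), Pow(Add(-120, Mul(-1, U)), Rational(1, 2)))))
Mul(8, Function('d')(Function('h')(2), 86)) = Mul(8, Add(Rational(-8, 7), Mul(Rational(1, 7), Pow(Add(-120, Mul(-1, 86)), Rational(1, 2))))) = Mul(8, Add(Rational(-8, 7), Mul(Rational(1, 7), Pow(Add(-120, -86), Rational(1, 2))))) = Mul(8, Add(Rational(-8, 7), Mul(Rational(1, 7), Pow(-206, Rational(1, 2))))) = Mul(8, Add(Rational(-8, 7), Mul(Rational(1, 7), Mul(I, Pow(206, Rational(1, 2)))))) = Mul(8, Add(Rational(-8, 7), Mul(Rational(1, 7), I, Pow(206, Rational(1, 2))))) = Add(Rational(-64, 7), Mul(Rational(8, 7), I, Pow(206, Rational(1, 2))))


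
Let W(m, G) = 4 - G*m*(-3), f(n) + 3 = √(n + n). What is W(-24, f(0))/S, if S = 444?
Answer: 55/111 ≈ 0.49550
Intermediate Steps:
f(n) = -3 + √2*√n (f(n) = -3 + √(n + n) = -3 + √(2*n) = -3 + √2*√n)
W(m, G) = 4 + 3*G*m (W(m, G) = 4 - (-3)*G*m = 4 + 3*G*m)
W(-24, f(0))/S = (4 + 3*(-3 + √2*√0)*(-24))/444 = (4 + 3*(-3 + √2*0)*(-24))*(1/444) = (4 + 3*(-3 + 0)*(-24))*(1/444) = (4 + 3*(-3)*(-24))*(1/444) = (4 + 216)*(1/444) = 220*(1/444) = 55/111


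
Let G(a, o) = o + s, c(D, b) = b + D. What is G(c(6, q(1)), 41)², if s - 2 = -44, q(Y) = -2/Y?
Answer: 1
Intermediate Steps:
s = -42 (s = 2 - 44 = -42)
c(D, b) = D + b
G(a, o) = -42 + o (G(a, o) = o - 42 = -42 + o)
G(c(6, q(1)), 41)² = (-42 + 41)² = (-1)² = 1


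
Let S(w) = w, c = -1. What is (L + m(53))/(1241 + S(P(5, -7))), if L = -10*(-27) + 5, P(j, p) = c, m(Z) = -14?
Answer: 261/1240 ≈ 0.21048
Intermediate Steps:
P(j, p) = -1
L = 275 (L = 270 + 5 = 275)
(L + m(53))/(1241 + S(P(5, -7))) = (275 - 14)/(1241 - 1) = 261/1240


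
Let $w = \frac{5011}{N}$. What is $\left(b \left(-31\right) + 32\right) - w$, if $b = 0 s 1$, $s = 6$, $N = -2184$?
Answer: $\frac{74899}{2184} \approx 34.294$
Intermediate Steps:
$b = 0$ ($b = 0 \cdot 6 \cdot 1 = 0 \cdot 1 = 0$)
$w = - \frac{5011}{2184}$ ($w = \frac{5011}{-2184} = 5011 \left(- \frac{1}{2184}\right) = - \frac{5011}{2184} \approx -2.2944$)
$\left(b \left(-31\right) + 32\right) - w = \left(0 \left(-31\right) + 32\right) - - \frac{5011}{2184} = \left(0 + 32\right) + \frac{5011}{2184} = 32 + \frac{5011}{2184} = \frac{74899}{2184}$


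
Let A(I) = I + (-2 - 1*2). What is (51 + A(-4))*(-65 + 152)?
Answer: 3741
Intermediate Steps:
A(I) = -4 + I (A(I) = I + (-2 - 2) = I - 4 = -4 + I)
(51 + A(-4))*(-65 + 152) = (51 + (-4 - 4))*(-65 + 152) = (51 - 8)*87 = 43*87 = 3741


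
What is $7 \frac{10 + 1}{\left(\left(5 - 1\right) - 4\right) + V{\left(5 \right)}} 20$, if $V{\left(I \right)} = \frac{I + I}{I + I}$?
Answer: $1540$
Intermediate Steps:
$V{\left(I \right)} = 1$ ($V{\left(I \right)} = \frac{2 I}{2 I} = 2 I \frac{1}{2 I} = 1$)
$7 \frac{10 + 1}{\left(\left(5 - 1\right) - 4\right) + V{\left(5 \right)}} 20 = 7 \frac{10 + 1}{\left(\left(5 - 1\right) - 4\right) + 1} \cdot 20 = 7 \frac{11}{\left(4 - 4\right) + 1} \cdot 20 = 7 \frac{11}{0 + 1} \cdot 20 = 7 \cdot \frac{11}{1} \cdot 20 = 7 \cdot 11 \cdot 1 \cdot 20 = 7 \cdot 11 \cdot 20 = 77 \cdot 20 = 1540$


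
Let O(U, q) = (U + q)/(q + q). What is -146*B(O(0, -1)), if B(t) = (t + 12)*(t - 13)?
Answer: 45625/2 ≈ 22813.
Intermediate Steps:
O(U, q) = (U + q)/(2*q) (O(U, q) = (U + q)/((2*q)) = (U + q)*(1/(2*q)) = (U + q)/(2*q))
B(t) = (-13 + t)*(12 + t) (B(t) = (12 + t)*(-13 + t) = (-13 + t)*(12 + t))
-146*B(O(0, -1)) = -146*(-156 + ((½)*(0 - 1)/(-1))² - (0 - 1)/(2*(-1))) = -146*(-156 + ((½)*(-1)*(-1))² - (-1)*(-1)/2) = -146*(-156 + (½)² - 1*½) = -146*(-156 + ¼ - ½) = -146*(-625/4) = 45625/2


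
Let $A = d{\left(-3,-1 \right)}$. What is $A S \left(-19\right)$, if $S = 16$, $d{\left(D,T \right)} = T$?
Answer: $304$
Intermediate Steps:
$A = -1$
$A S \left(-19\right) = \left(-1\right) 16 \left(-19\right) = \left(-16\right) \left(-19\right) = 304$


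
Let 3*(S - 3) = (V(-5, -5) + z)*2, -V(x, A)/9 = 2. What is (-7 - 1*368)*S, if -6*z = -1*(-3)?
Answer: 3500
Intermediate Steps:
z = -1/2 (z = -(-1)*(-3)/6 = -1/6*3 = -1/2 ≈ -0.50000)
V(x, A) = -18 (V(x, A) = -9*2 = -18)
S = -28/3 (S = 3 + ((-18 - 1/2)*2)/3 = 3 + (-37/2*2)/3 = 3 + (1/3)*(-37) = 3 - 37/3 = -28/3 ≈ -9.3333)
(-7 - 1*368)*S = (-7 - 1*368)*(-28/3) = (-7 - 368)*(-28/3) = -375*(-28/3) = 3500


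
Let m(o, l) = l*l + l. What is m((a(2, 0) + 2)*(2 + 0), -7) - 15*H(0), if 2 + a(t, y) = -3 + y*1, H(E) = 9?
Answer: -93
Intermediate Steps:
a(t, y) = -5 + y (a(t, y) = -2 + (-3 + y*1) = -2 + (-3 + y) = -5 + y)
m(o, l) = l + l² (m(o, l) = l² + l = l + l²)
m((a(2, 0) + 2)*(2 + 0), -7) - 15*H(0) = -7*(1 - 7) - 15*9 = -7*(-6) - 135 = 42 - 135 = -93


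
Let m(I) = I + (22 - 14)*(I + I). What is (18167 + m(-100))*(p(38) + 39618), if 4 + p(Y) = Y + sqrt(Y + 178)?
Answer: 652949484 + 98802*sqrt(6) ≈ 6.5319e+8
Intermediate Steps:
p(Y) = -4 + Y + sqrt(178 + Y) (p(Y) = -4 + (Y + sqrt(Y + 178)) = -4 + (Y + sqrt(178 + Y)) = -4 + Y + sqrt(178 + Y))
m(I) = 17*I (m(I) = I + 8*(2*I) = I + 16*I = 17*I)
(18167 + m(-100))*(p(38) + 39618) = (18167 + 17*(-100))*((-4 + 38 + sqrt(178 + 38)) + 39618) = (18167 - 1700)*((-4 + 38 + sqrt(216)) + 39618) = 16467*((-4 + 38 + 6*sqrt(6)) + 39618) = 16467*((34 + 6*sqrt(6)) + 39618) = 16467*(39652 + 6*sqrt(6)) = 652949484 + 98802*sqrt(6)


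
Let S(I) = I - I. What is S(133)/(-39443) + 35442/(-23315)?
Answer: -35442/23315 ≈ -1.5201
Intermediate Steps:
S(I) = 0
S(133)/(-39443) + 35442/(-23315) = 0/(-39443) + 35442/(-23315) = 0*(-1/39443) + 35442*(-1/23315) = 0 - 35442/23315 = -35442/23315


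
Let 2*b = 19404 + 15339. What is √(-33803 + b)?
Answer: I*√65726/2 ≈ 128.19*I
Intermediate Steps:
b = 34743/2 (b = (19404 + 15339)/2 = (½)*34743 = 34743/2 ≈ 17372.)
√(-33803 + b) = √(-33803 + 34743/2) = √(-32863/2) = I*√65726/2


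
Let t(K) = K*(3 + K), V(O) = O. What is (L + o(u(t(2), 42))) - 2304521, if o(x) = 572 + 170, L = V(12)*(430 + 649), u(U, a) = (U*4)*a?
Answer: -2290831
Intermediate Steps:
u(U, a) = 4*U*a (u(U, a) = (4*U)*a = 4*U*a)
L = 12948 (L = 12*(430 + 649) = 12*1079 = 12948)
o(x) = 742
(L + o(u(t(2), 42))) - 2304521 = (12948 + 742) - 2304521 = 13690 - 2304521 = -2290831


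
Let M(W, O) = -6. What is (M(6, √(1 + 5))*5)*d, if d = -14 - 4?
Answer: 540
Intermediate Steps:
d = -18
(M(6, √(1 + 5))*5)*d = -6*5*(-18) = -30*(-18) = 540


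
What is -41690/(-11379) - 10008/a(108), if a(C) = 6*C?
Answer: -402157/34137 ≈ -11.781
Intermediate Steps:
-41690/(-11379) - 10008/a(108) = -41690/(-11379) - 10008/(6*108) = -41690*(-1/11379) - 10008/648 = 41690/11379 - 10008*1/648 = 41690/11379 - 139/9 = -402157/34137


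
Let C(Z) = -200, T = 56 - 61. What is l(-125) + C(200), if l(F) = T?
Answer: -205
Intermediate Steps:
T = -5
l(F) = -5
l(-125) + C(200) = -5 - 200 = -205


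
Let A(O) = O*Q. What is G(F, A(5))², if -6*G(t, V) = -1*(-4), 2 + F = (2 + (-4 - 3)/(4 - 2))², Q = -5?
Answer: 4/9 ≈ 0.44444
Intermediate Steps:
A(O) = -5*O (A(O) = O*(-5) = -5*O)
F = ¼ (F = -2 + (2 + (-4 - 3)/(4 - 2))² = -2 + (2 - 7/2)² = -2 + (-3/2)² = -2 + 9/4 = ¼ ≈ 0.25000)
G(t, V) = -⅔ (G(t, V) = -(-1)*(-4)/6 = -⅙*4 = -⅔)
G(F, A(5))² = (-⅔)² = 4/9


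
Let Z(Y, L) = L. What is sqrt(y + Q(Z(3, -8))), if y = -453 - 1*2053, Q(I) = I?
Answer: I*sqrt(2514) ≈ 50.14*I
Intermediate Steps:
y = -2506 (y = -453 - 2053 = -2506)
sqrt(y + Q(Z(3, -8))) = sqrt(-2506 - 8) = sqrt(-2514) = I*sqrt(2514)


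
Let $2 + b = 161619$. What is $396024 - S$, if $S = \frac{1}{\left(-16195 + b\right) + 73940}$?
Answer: $\frac{86872616687}{219362} \approx 3.9602 \cdot 10^{5}$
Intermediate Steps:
$b = 161617$ ($b = -2 + 161619 = 161617$)
$S = \frac{1}{219362}$ ($S = \frac{1}{\left(-16195 + 161617\right) + 73940} = \frac{1}{145422 + 73940} = \frac{1}{219362} \approx 4.5587 \cdot 10^{-6}$)
$396024 - S = 396024 - \frac{1}{219362} = \frac{86872616687}{219362}$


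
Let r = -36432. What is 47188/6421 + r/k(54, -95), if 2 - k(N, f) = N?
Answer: 59095912/83473 ≈ 707.96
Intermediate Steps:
k(N, f) = 2 - N
47188/6421 + r/k(54, -95) = 47188/6421 - 36432/(2 - 1*54) = 47188*(1/6421) - 36432/(2 - 54) = 47188/6421 - 36432/(-52) = 47188/6421 - 36432*(-1/52) = 47188/6421 + 9108/13 = 59095912/83473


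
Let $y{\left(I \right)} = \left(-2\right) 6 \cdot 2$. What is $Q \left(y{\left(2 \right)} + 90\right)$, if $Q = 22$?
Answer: $1452$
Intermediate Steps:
$y{\left(I \right)} = -24$ ($y{\left(I \right)} = \left(-12\right) 2 = -24$)
$Q \left(y{\left(2 \right)} + 90\right) = 22 \left(-24 + 90\right) = 22 \cdot 66 = 1452$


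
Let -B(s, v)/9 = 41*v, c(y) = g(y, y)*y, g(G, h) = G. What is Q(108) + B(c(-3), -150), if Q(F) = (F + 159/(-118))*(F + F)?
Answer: 4624830/59 ≈ 78387.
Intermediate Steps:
c(y) = y**2 (c(y) = y*y = y**2)
B(s, v) = -369*v
Q(F) = 2*F*(-159/118 + F) (Q(F) = (F + 159*(-1/118))*(2*F) = (F - 159/118)*(2*F) = (-159/118 + F)*(2*F) = 2*F*(-159/118 + F))
Q(108) + B(c(-3), -150) = (1/59)*108*(-159 + 118*108) - 369*(-150) = (1/59)*108*(-159 + 12744) + 55350 = (1/59)*108*12585 + 55350 = 1359180/59 + 55350 = 4624830/59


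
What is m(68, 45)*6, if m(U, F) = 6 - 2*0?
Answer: 36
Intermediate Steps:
m(U, F) = 6 (m(U, F) = 6 + 0 = 6)
m(68, 45)*6 = 6*6 = 36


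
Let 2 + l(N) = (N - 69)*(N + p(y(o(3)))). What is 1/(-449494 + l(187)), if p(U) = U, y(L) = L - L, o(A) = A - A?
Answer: -1/427430 ≈ -2.3396e-6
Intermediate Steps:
o(A) = 0
y(L) = 0
l(N) = -2 + N*(-69 + N) (l(N) = -2 + (N - 69)*(N + 0) = -2 + (-69 + N)*N = -2 + N*(-69 + N))
1/(-449494 + l(187)) = 1/(-449494 + (-2 + 187² - 69*187)) = 1/(-449494 + (-2 + 34969 - 12903)) = 1/(-449494 + 22064) = 1/(-427430) = -1/427430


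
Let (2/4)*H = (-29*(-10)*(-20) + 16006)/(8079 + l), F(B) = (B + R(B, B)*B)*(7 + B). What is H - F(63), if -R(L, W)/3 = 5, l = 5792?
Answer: 856415952/13871 ≈ 61742.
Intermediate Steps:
R(L, W) = -15 (R(L, W) = -3*5 = -15)
F(B) = -14*B*(7 + B) (F(B) = (B - 15*B)*(7 + B) = (-14*B)*(7 + B) = -14*B*(7 + B))
H = 20412/13871 (H = 2*((-29*(-10)*(-20) + 16006)/(8079 + 5792)) = 2*((290*(-20) + 16006)/13871) = 2*((-5800 + 16006)*(1/13871)) = 2*(10206*(1/13871)) = 2*(10206/13871) = 20412/13871 ≈ 1.4716)
H - F(63) = 20412/13871 - 14*63*(-7 - 1*63) = 20412/13871 - 14*63*(-7 - 63) = 20412/13871 - 14*63*(-70) = 20412/13871 - 1*(-61740) = 20412/13871 + 61740 = 856415952/13871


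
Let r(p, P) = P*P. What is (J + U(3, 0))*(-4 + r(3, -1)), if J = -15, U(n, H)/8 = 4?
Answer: -51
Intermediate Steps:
U(n, H) = 32 (U(n, H) = 8*4 = 32)
r(p, P) = P²
(J + U(3, 0))*(-4 + r(3, -1)) = (-15 + 32)*(-4 + (-1)²) = 17*(-4 + 1) = 17*(-3) = -51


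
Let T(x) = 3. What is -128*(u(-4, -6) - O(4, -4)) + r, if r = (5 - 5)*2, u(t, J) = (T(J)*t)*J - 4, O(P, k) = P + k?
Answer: -8704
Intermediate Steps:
u(t, J) = -4 + 3*J*t (u(t, J) = (3*t)*J - 4 = 3*J*t - 4 = -4 + 3*J*t)
r = 0 (r = 0*2 = 0)
-128*(u(-4, -6) - O(4, -4)) + r = -128*((-4 + 3*(-6)*(-4)) - (4 - 4)) + 0 = -128*((-4 + 72) - 1*0) + 0 = -128*(68 + 0) + 0 = -128*68 + 0 = -8704 + 0 = -8704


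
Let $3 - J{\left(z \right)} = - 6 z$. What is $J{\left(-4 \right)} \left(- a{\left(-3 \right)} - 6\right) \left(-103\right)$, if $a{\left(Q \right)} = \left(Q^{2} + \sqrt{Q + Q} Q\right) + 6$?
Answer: $-45423 + 6489 i \sqrt{6} \approx -45423.0 + 15895.0 i$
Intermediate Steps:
$a{\left(Q \right)} = 6 + Q^{2} + \sqrt{2} Q^{\frac{3}{2}}$ ($a{\left(Q \right)} = \left(Q^{2} + \sqrt{2 Q} Q\right) + 6 = \left(Q^{2} + \sqrt{2} \sqrt{Q} Q\right) + 6 = \left(Q^{2} + \sqrt{2} Q^{\frac{3}{2}}\right) + 6 = 6 + Q^{2} + \sqrt{2} Q^{\frac{3}{2}}$)
$J{\left(z \right)} = 3 + 6 z$ ($J{\left(z \right)} = 3 - - 6 z = 3 + 6 z$)
$J{\left(-4 \right)} \left(- a{\left(-3 \right)} - 6\right) \left(-103\right) = \left(3 + 6 \left(-4\right)\right) \left(- (6 + \left(-3\right)^{2} + \sqrt{2} \left(-3\right)^{\frac{3}{2}}) - 6\right) \left(-103\right) = \left(3 - 24\right) \left(- (6 + 9 + \sqrt{2} \left(- 3 i \sqrt{3}\right)) - 6\right) \left(-103\right) = - 21 \left(- (6 + 9 - 3 i \sqrt{6}) - 6\right) \left(-103\right) = - 21 \left(- (15 - 3 i \sqrt{6}) - 6\right) \left(-103\right) = - 21 \left(\left(-15 + 3 i \sqrt{6}\right) - 6\right) \left(-103\right) = - 21 \left(-21 + 3 i \sqrt{6}\right) \left(-103\right) = \left(441 - 63 i \sqrt{6}\right) \left(-103\right) = -45423 + 6489 i \sqrt{6}$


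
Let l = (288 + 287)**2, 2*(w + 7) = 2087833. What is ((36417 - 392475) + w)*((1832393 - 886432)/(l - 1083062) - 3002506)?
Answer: -443997835909848907/214982 ≈ -2.0653e+12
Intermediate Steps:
w = 2087819/2 (w = -7 + (1/2)*2087833 = -7 + 2087833/2 = 2087819/2 ≈ 1.0439e+6)
l = 330625 (l = 575**2 = 330625)
((36417 - 392475) + w)*((1832393 - 886432)/(l - 1083062) - 3002506) = ((36417 - 392475) + 2087819/2)*((1832393 - 886432)/(330625 - 1083062) - 3002506) = (-356058 + 2087819/2)*(945961/(-752437) - 3002506) = 1375703*(945961*(-1/752437) - 3002506)/2 = 1375703*(-945961/752437 - 3002506)/2 = (1375703/2)*(-2259197553083/752437) = -443997835909848907/214982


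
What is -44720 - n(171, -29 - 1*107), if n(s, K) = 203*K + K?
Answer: -16976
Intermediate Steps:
n(s, K) = 204*K
-44720 - n(171, -29 - 1*107) = -44720 - 204*(-29 - 1*107) = -44720 - 204*(-29 - 107) = -44720 - 204*(-136) = -44720 - 1*(-27744) = -44720 + 27744 = -16976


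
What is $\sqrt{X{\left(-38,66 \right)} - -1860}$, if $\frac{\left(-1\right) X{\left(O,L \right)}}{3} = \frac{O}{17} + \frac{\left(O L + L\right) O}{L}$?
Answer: $\frac{2 i \sqrt{169881}}{17} \approx 48.49 i$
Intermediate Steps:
$X{\left(O,L \right)} = - \frac{3 O}{17} - \frac{3 O \left(L + L O\right)}{L}$ ($X{\left(O,L \right)} = - 3 \left(\frac{O}{17} + \frac{\left(O L + L\right) O}{L}\right) = - 3 \left(O \frac{1}{17} + \frac{\left(L O + L\right) O}{L}\right) = - 3 \left(\frac{O}{17} + \frac{\left(L + L O\right) O}{L}\right) = - 3 \left(\frac{O}{17} + \frac{O \left(L + L O\right)}{L}\right) = - \frac{3 O}{17} - \frac{3 O \left(L + L O\right)}{L}$)
$\sqrt{X{\left(-38,66 \right)} - -1860} = \sqrt{\left(- \frac{3}{17}\right) \left(-38\right) \left(18 + 17 \left(-38\right)\right) - -1860} = \sqrt{\left(- \frac{3}{17}\right) \left(-38\right) \left(18 - 646\right) + 1860} = \sqrt{\left(- \frac{3}{17}\right) \left(-38\right) \left(-628\right) + 1860} = \sqrt{- \frac{71592}{17} + 1860} = \sqrt{- \frac{39972}{17}} = \frac{2 i \sqrt{169881}}{17}$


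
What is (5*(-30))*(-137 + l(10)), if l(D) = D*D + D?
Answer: 4050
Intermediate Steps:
l(D) = D + D**2 (l(D) = D**2 + D = D + D**2)
(5*(-30))*(-137 + l(10)) = (5*(-30))*(-137 + 10*(1 + 10)) = -150*(-137 + 10*11) = -150*(-137 + 110) = -150*(-27) = 4050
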